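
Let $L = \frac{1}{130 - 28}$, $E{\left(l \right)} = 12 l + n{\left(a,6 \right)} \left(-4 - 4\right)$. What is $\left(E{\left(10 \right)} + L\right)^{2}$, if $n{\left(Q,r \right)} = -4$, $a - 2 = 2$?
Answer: $\frac{240405025}{10404} \approx 23107.0$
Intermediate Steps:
$a = 4$ ($a = 2 + 2 = 4$)
$E{\left(l \right)} = 32 + 12 l$ ($E{\left(l \right)} = 12 l - 4 \left(-4 - 4\right) = 12 l - -32 = 12 l + 32 = 32 + 12 l$)
$L = \frac{1}{102}$ ($L = \frac{1}{130 + \left(-67 + 39\right)} = \frac{1}{130 - 28} = \frac{1}{102} \approx 0.0098039$)
$\left(E{\left(10 \right)} + L\right)^{2} = \left(\left(32 + 12 \cdot 10\right) + \frac{1}{102}\right)^{2} = \left(\left(32 + 120\right) + \frac{1}{102}\right)^{2} = \left(152 + \frac{1}{102}\right)^{2} = \left(\frac{15505}{102}\right)^{2} = \frac{240405025}{10404}$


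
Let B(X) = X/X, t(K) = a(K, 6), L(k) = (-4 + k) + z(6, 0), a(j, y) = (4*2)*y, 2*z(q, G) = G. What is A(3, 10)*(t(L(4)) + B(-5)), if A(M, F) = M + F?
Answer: 637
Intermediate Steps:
z(q, G) = G/2
a(j, y) = 8*y
L(k) = -4 + k (L(k) = (-4 + k) + (½)*0 = (-4 + k) + 0 = -4 + k)
t(K) = 48 (t(K) = 8*6 = 48)
B(X) = 1
A(M, F) = F + M
A(3, 10)*(t(L(4)) + B(-5)) = (10 + 3)*(48 + 1) = 13*49 = 637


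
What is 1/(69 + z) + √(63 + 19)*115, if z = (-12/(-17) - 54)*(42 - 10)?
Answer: -17/27819 + 115*√82 ≈ 1041.4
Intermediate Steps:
z = -28992/17 (z = (-12*(-1/17) - 54)*32 = (12/17 - 54)*32 = -906/17*32 = -28992/17 ≈ -1705.4)
1/(69 + z) + √(63 + 19)*115 = 1/(69 - 28992/17) + √(63 + 19)*115 = 1/(-27819/17) + √82*115 = -17/27819 + 115*√82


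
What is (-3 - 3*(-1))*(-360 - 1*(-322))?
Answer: 0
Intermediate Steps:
(-3 - 3*(-1))*(-360 - 1*(-322)) = (-3 + 3)*(-360 + 322) = 0*(-38) = 0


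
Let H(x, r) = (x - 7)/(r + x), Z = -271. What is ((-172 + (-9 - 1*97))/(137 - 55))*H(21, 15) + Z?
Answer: -200971/738 ≈ -272.32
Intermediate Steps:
H(x, r) = (-7 + x)/(r + x)
((-172 + (-9 - 1*97))/(137 - 55))*H(21, 15) + Z = ((-172 + (-9 - 1*97))/(137 - 55))*((-7 + 21)/(15 + 21)) - 271 = ((-172 + (-9 - 97))/82)*(14/36) - 271 = ((-172 - 106)*(1/82))*((1/36)*14) - 271 = -278*1/82*(7/18) - 271 = -139/41*7/18 - 271 = -973/738 - 271 = -200971/738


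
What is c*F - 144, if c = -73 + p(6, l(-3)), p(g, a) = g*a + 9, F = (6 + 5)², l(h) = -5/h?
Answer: -6678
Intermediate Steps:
F = 121 (F = 11² = 121)
p(g, a) = 9 + a*g (p(g, a) = a*g + 9 = 9 + a*g)
c = -54 (c = -73 + (9 - 5/(-3)*6) = -73 + (9 - 5*(-⅓)*6) = -73 + (9 + (5/3)*6) = -73 + (9 + 10) = -73 + 19 = -54)
c*F - 144 = -54*121 - 144 = -6534 - 144 = -6678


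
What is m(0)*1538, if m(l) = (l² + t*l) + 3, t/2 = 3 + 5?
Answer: 4614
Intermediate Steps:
t = 16 (t = 2*(3 + 5) = 2*8 = 16)
m(l) = 3 + l² + 16*l (m(l) = (l² + 16*l) + 3 = 3 + l² + 16*l)
m(0)*1538 = (3 + 0² + 16*0)*1538 = (3 + 0 + 0)*1538 = 3*1538 = 4614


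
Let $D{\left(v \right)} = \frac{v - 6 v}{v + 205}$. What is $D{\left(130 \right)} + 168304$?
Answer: $\frac{11276238}{67} \approx 1.683 \cdot 10^{5}$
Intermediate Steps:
$D{\left(v \right)} = - \frac{5 v}{205 + v}$ ($D{\left(v \right)} = \frac{\left(-5\right) v}{205 + v} = - \frac{5 v}{205 + v}$)
$D{\left(130 \right)} + 168304 = \left(-5\right) 130 \frac{1}{205 + 130} + 168304 = \left(-5\right) 130 \cdot \frac{1}{335} + 168304 = - \frac{130}{67} + 168304 = \frac{11276238}{67}$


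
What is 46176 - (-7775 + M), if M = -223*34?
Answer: 61533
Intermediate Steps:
M = -7582
46176 - (-7775 + M) = 46176 - (-7775 - 7582) = 46176 - 1*(-15357) = 46176 + 15357 = 61533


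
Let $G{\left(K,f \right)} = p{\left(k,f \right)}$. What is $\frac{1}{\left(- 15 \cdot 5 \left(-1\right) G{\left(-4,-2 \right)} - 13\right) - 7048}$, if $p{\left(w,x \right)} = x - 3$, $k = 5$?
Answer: $- \frac{1}{7436} \approx -0.00013448$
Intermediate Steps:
$p{\left(w,x \right)} = -3 + x$ ($p{\left(w,x \right)} = x - 3 = -3 + x$)
$G{\left(K,f \right)} = -3 + f$
$\frac{1}{\left(- 15 \cdot 5 \left(-1\right) G{\left(-4,-2 \right)} - 13\right) - 7048} = \frac{1}{\left(- 15 \cdot 5 \left(-1\right) \left(-3 - 2\right) - 13\right) - 7048} = \frac{1}{\left(- 15 \left(\left(-5\right) \left(-5\right)\right) - 13\right) - 7048} = \frac{1}{\left(\left(-15\right) 25 - 13\right) - 7048} = \frac{1}{\left(-375 - 13\right) - 7048} = \frac{1}{-388 - 7048} = \frac{1}{-7436} = - \frac{1}{7436}$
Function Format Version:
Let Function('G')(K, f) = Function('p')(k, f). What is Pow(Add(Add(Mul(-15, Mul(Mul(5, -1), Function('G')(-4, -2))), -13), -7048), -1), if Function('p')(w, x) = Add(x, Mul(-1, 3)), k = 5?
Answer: Rational(-1, 7436) ≈ -0.00013448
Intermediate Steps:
Function('p')(w, x) = Add(-3, x) (Function('p')(w, x) = Add(x, -3) = Add(-3, x))
Function('G')(K, f) = Add(-3, f)
Pow(Add(Add(Mul(-15, Mul(Mul(5, -1), Function('G')(-4, -2))), -13), -7048), -1) = Pow(Add(Add(Mul(-15, Mul(Mul(5, -1), Add(-3, -2))), -13), -7048), -1) = Pow(Add(Add(Mul(-15, Mul(-5, -5)), -13), -7048), -1) = Pow(Add(Add(Mul(-15, 25), -13), -7048), -1) = Pow(Add(Add(-375, -13), -7048), -1) = Pow(Add(-388, -7048), -1) = Pow(-7436, -1) = Rational(-1, 7436)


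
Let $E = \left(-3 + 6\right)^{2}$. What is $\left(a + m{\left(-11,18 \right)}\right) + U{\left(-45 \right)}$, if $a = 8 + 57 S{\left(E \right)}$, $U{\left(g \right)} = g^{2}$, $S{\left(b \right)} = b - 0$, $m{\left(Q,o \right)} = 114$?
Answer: $2660$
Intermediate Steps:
$E = 9$ ($E = 3^{2} = 9$)
$S{\left(b \right)} = b$ ($S{\left(b \right)} = b + 0 = b$)
$a = 521$ ($a = 8 + 57 \cdot 9 = 8 + 513 = 521$)
$\left(a + m{\left(-11,18 \right)}\right) + U{\left(-45 \right)} = \left(521 + 114\right) + \left(-45\right)^{2} = 635 + 2025 = 2660$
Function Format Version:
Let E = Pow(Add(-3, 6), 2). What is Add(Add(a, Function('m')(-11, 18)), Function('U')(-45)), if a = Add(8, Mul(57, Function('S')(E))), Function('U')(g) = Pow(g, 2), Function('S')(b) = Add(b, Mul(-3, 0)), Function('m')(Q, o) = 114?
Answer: 2660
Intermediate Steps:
E = 9 (E = Pow(3, 2) = 9)
Function('S')(b) = b (Function('S')(b) = Add(b, 0) = b)
a = 521 (a = Add(8, Mul(57, 9)) = Add(8, 513) = 521)
Add(Add(a, Function('m')(-11, 18)), Function('U')(-45)) = Add(Add(521, 114), Pow(-45, 2)) = Add(635, 2025) = 2660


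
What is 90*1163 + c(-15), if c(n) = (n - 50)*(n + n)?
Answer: 106620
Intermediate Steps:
c(n) = 2*n*(-50 + n) (c(n) = (-50 + n)*(2*n) = 2*n*(-50 + n))
90*1163 + c(-15) = 90*1163 + 2*(-15)*(-50 - 15) = 104670 + 2*(-15)*(-65) = 104670 + 1950 = 106620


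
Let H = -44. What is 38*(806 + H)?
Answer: 28956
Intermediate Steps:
38*(806 + H) = 38*(806 - 44) = 38*762 = 28956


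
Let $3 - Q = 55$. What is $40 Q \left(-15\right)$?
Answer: $31200$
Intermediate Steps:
$Q = -52$ ($Q = 3 - 55 = -52$)
$40 Q \left(-15\right) = 40 \left(-52\right) \left(-15\right) = \left(-2080\right) \left(-15\right) = 31200$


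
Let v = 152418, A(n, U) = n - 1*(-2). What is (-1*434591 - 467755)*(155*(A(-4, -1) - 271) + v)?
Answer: -99351001638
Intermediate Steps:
A(n, U) = 2 + n (A(n, U) = n + 2 = 2 + n)
(-1*434591 - 467755)*(155*(A(-4, -1) - 271) + v) = (-1*434591 - 467755)*(155*((2 - 4) - 271) + 152418) = (-434591 - 467755)*(155*(-2 - 271) + 152418) = -902346*(155*(-273) + 152418) = -902346*(-42315 + 152418) = -902346*110103 = -99351001638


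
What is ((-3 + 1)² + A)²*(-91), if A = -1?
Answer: -819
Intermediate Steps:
((-3 + 1)² + A)²*(-91) = ((-3 + 1)² - 1)²*(-91) = ((-2)² - 1)²*(-91) = (4 - 1)²*(-91) = 3²*(-91) = 9*(-91) = -819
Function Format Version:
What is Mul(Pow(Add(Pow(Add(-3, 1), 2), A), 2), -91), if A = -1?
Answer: -819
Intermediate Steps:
Mul(Pow(Add(Pow(Add(-3, 1), 2), A), 2), -91) = Mul(Pow(Add(Pow(Add(-3, 1), 2), -1), 2), -91) = Mul(Pow(Add(Pow(-2, 2), -1), 2), -91) = Mul(Pow(Add(4, -1), 2), -91) = Mul(Pow(3, 2), -91) = Mul(9, -91) = -819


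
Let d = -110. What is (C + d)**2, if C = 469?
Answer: 128881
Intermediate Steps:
(C + d)**2 = (469 - 110)**2 = 359**2 = 128881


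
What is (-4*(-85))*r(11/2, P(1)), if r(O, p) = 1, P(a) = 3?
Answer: 340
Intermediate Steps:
(-4*(-85))*r(11/2, P(1)) = -4*(-85)*1 = 340*1 = 340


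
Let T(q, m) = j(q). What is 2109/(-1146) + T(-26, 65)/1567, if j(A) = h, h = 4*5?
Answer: -1093961/598594 ≈ -1.8276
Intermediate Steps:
h = 20
j(A) = 20
T(q, m) = 20
2109/(-1146) + T(-26, 65)/1567 = 2109/(-1146) + 20/1567 = 2109*(-1/1146) + 20*(1/1567) = -703/382 + 20/1567 = -1093961/598594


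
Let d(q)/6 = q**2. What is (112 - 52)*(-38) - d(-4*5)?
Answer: -4680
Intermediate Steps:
d(q) = 6*q**2
(112 - 52)*(-38) - d(-4*5) = (112 - 52)*(-38) - 6*(-4*5)**2 = 60*(-38) - 6*(-20)**2 = -2280 - 6*400 = -2280 - 1*2400 = -2280 - 2400 = -4680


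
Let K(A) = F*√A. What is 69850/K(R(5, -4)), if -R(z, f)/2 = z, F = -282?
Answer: 6985*I*√10/282 ≈ 78.328*I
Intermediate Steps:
R(z, f) = -2*z
K(A) = -282*√A
69850/K(R(5, -4)) = 69850/((-282*I*√10)) = 69850*(I*√10/2820) = 6985*I*√10/282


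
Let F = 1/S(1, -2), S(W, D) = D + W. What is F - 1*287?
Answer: -288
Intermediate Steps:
F = -1 (F = 1/(-2 + 1) = 1/(-1) = -1)
F - 1*287 = -1 - 1*287 = -1 - 287 = -288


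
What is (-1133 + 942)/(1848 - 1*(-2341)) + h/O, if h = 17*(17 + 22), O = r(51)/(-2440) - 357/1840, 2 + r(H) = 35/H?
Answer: -3179636672555/927901201 ≈ -3426.7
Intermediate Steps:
r(H) = -2 + 35/H
O = -221509/1144848 (O = (-2 + 35/51)/(-2440) - 357/1840 = (-2 + 35*(1/51))*(-1/2440) - 357*1/1840 = (-2 + 35/51)*(-1/2440) - 357/1840 = -67/51*(-1/2440) - 357/1840 = 67/124440 - 357/1840 = -221509/1144848 ≈ -0.19348)
h = 663 (h = 17*39 = 663)
(-1133 + 942)/(1848 - 1*(-2341)) + h/O = (-1133 + 942)/(1848 - 1*(-2341)) + 663/(-221509/1144848) = -191/(1848 + 2341) + 663*(-1144848/221509) = -191/4189 - 759034224/221509 = -3179636672555/927901201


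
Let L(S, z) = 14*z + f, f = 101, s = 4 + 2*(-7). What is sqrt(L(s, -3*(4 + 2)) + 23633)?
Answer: sqrt(23482) ≈ 153.24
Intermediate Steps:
s = -10 (s = 4 - 14 = -10)
L(S, z) = 101 + 14*z (L(S, z) = 14*z + 101 = 101 + 14*z)
sqrt(L(s, -3*(4 + 2)) + 23633) = sqrt((101 + 14*(-3*(4 + 2))) + 23633) = sqrt((101 + 14*(-3*6)) + 23633) = sqrt((101 + 14*(-18)) + 23633) = sqrt((101 - 252) + 23633) = sqrt(-151 + 23633) = sqrt(23482)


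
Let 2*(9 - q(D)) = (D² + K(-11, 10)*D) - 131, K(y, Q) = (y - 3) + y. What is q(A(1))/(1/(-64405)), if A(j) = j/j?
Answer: -11142065/2 ≈ -5.5710e+6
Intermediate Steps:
K(y, Q) = -3 + 2*y (K(y, Q) = (-3 + y) + y = -3 + 2*y)
A(j) = 1
q(D) = 149/2 - D²/2 + 25*D/2 (q(D) = 9 - ((D² + (-3 + 2*(-11))*D) - 131)/2 = 9 - ((D² + (-3 - 22)*D) - 131)/2 = 9 - ((D² - 25*D) - 131)/2 = 9 - (-131 + D² - 25*D)/2 = 9 + (131/2 - D²/2 + 25*D/2) = 149/2 - D²/2 + 25*D/2)
q(A(1))/(1/(-64405)) = (149/2 - ½*1² + (25/2)*1)/(1/(-64405)) = (149/2 - ½*1 + 25/2)/(-1/64405) = (149/2 - ½ + 25/2)*(-64405) = (173/2)*(-64405) = -11142065/2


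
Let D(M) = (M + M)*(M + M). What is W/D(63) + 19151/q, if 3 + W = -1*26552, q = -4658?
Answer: -213867233/36975204 ≈ -5.7841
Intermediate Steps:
W = -26555 (W = -3 - 1*26552 = -3 - 26552 = -26555)
D(M) = 4*M² (D(M) = (2*M)*(2*M) = 4*M²)
W/D(63) + 19151/q = -26555/(4*63²) + 19151/(-4658) = -26555/(4*3969) + 19151*(-1/4658) = -26555/15876 - 19151/4658 = -213867233/36975204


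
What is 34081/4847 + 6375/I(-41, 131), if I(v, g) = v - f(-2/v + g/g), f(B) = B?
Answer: -1208128981/8356228 ≈ -144.58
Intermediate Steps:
I(v, g) = -1 + v + 2/v (I(v, g) = v - (-2/v + g/g) = v - (-2/v + 1) = v - (1 - 2/v) = v + (-1 + 2/v) = -1 + v + 2/v)
34081/4847 + 6375/I(-41, 131) = 34081/4847 + 6375/(-1 - 41 + 2/(-41)) = 34081*(1/4847) + 6375/(-1 - 41 + 2*(-1/41)) = 34081/4847 + 6375/(-1 - 41 - 2/41) = 34081/4847 + 6375/(-1724/41) = 34081/4847 + 6375*(-41/1724) = 34081/4847 - 261375/1724 = -1208128981/8356228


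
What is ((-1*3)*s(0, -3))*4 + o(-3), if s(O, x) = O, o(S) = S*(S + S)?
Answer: 18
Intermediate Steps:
o(S) = 2*S² (o(S) = S*(2*S) = 2*S²)
((-1*3)*s(0, -3))*4 + o(-3) = (-1*3*0)*4 + 2*(-3)² = -3*0*4 + 2*9 = 0*4 + 18 = 0 + 18 = 18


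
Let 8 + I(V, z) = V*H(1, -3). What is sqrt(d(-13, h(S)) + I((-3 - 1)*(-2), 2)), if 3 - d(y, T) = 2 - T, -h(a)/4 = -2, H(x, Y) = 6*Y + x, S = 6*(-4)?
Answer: 3*I*sqrt(15) ≈ 11.619*I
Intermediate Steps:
S = -24
H(x, Y) = x + 6*Y
h(a) = 8 (h(a) = -4*(-2) = 8)
d(y, T) = 1 + T (d(y, T) = 3 - (2 - T) = 3 + (-2 + T) = 1 + T)
I(V, z) = -8 - 17*V (I(V, z) = -8 + V*(1 + 6*(-3)) = -8 + V*(1 - 18) = -8 + V*(-17) = -8 - 17*V)
sqrt(d(-13, h(S)) + I((-3 - 1)*(-2), 2)) = sqrt((1 + 8) + (-8 - 17*(-3 - 1)*(-2))) = sqrt(9 + (-8 - (-68)*(-2))) = sqrt(9 + (-8 - 17*8)) = sqrt(9 + (-8 - 136)) = sqrt(9 - 144) = sqrt(-135) = 3*I*sqrt(15)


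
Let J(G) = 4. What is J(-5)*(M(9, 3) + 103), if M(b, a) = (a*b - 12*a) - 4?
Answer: 360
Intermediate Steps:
M(b, a) = -4 - 12*a + a*b (M(b, a) = (-12*a + a*b) - 4 = -4 - 12*a + a*b)
J(-5)*(M(9, 3) + 103) = 4*((-4 - 12*3 + 3*9) + 103) = 4*((-4 - 36 + 27) + 103) = 4*(-13 + 103) = 4*90 = 360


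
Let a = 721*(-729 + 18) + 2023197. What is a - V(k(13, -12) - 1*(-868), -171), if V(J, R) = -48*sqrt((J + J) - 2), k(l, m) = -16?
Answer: 1510566 + 48*sqrt(1702) ≈ 1.5125e+6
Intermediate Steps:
V(J, R) = -48*sqrt(-2 + 2*J) (V(J, R) = -48*sqrt(2*J - 2) = -48*sqrt(-2 + 2*J))
a = 1510566 (a = 721*(-711) + 2023197 = -512631 + 2023197 = 1510566)
a - V(k(13, -12) - 1*(-868), -171) = 1510566 - (-48)*sqrt(-2 + 2*(-16 - 1*(-868))) = 1510566 - (-48)*sqrt(-2 + 2*(-16 + 868)) = 1510566 - (-48)*sqrt(-2 + 2*852) = 1510566 - (-48)*sqrt(-2 + 1704) = 1510566 - (-48)*sqrt(1702) = 1510566 + 48*sqrt(1702)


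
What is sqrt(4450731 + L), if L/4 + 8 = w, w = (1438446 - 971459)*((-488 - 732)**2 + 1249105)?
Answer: sqrt(5113521440439) ≈ 2.2613e+6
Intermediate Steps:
w = 1278379247435 (w = 466987*((-1220)**2 + 1249105) = 466987*(1488400 + 1249105) = 466987*2737505 = 1278379247435)
L = 5113516989708 (L = -32 + 4*1278379247435 = -32 + 5113516989740 = 5113516989708)
sqrt(4450731 + L) = sqrt(4450731 + 5113516989708) = sqrt(5113521440439)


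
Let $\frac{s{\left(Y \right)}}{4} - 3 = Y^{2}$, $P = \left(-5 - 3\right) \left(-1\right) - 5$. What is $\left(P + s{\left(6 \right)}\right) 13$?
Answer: $2067$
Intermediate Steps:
$P = 3$ ($P = \left(-8\right) \left(-1\right) - 5 = 8 - 5 = 3$)
$s{\left(Y \right)} = 12 + 4 Y^{2}$
$\left(P + s{\left(6 \right)}\right) 13 = \left(3 + \left(12 + 4 \cdot 6^{2}\right)\right) 13 = \left(3 + \left(12 + 4 \cdot 36\right)\right) 13 = \left(3 + \left(12 + 144\right)\right) 13 = \left(3 + 156\right) 13 = 159 \cdot 13 = 2067$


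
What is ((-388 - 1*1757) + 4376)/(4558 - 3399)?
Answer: 2231/1159 ≈ 1.9249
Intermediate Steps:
((-388 - 1*1757) + 4376)/(4558 - 3399) = ((-388 - 1757) + 4376)/1159 = (-2145 + 4376)*(1/1159) = 2231*(1/1159) = 2231/1159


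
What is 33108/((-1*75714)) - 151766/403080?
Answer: -2069665297/2543233260 ≈ -0.81379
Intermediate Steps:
33108/((-1*75714)) - 151766/403080 = 33108/(-75714) - 151766*1/403080 = 33108*(-1/75714) - 75883/201540 = -5518/12619 - 75883/201540 = -2069665297/2543233260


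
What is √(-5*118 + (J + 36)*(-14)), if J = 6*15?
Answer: I*√2354 ≈ 48.518*I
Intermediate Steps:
J = 90
√(-5*118 + (J + 36)*(-14)) = √(-5*118 + (90 + 36)*(-14)) = √(-590 + 126*(-14)) = √(-590 - 1764) = √(-2354) = I*√2354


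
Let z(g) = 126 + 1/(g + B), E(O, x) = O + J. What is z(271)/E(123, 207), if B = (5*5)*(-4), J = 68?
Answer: 21547/32661 ≈ 0.65972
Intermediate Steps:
B = -100 (B = 25*(-4) = -100)
E(O, x) = 68 + O (E(O, x) = O + 68 = 68 + O)
z(g) = 126 + 1/(-100 + g) (z(g) = 126 + 1/(g - 100) = 126 + 1/(-100 + g))
z(271)/E(123, 207) = ((-12599 + 126*271)/(-100 + 271))/(68 + 123) = ((-12599 + 34146)/171)/191 = ((1/171)*21547)*(1/191) = (21547/171)*(1/191) = 21547/32661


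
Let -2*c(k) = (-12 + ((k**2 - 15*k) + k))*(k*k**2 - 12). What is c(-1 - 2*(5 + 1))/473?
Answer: 748851/946 ≈ 791.60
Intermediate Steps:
c(k) = -(-12 + k**3)*(-12 + k**2 - 14*k)/2 (c(k) = -(-12 + ((k**2 - 15*k) + k))*(k*k**2 - 12)/2 = -(-12 + (k**2 - 14*k))*(k**3 - 12)/2 = -(-12 + k**2 - 14*k)*(-12 + k**3)/2 = -(-12 + k**3)*(-12 + k**2 - 14*k)/2)
c(-1 - 2*(5 + 1))/473 = (-72 - 84*(-1 - 2*(5 + 1)) + 6*(-1 - 2*(5 + 1))**2 + 6*(-1 - 2*(5 + 1))**3 + 7*(-1 - 2*(5 + 1))**4 - (-1 - 2*(5 + 1))**5/2)/473 = (-72 - 84*(-1 - 2*6) + 6*(-1 - 2*6)**2 + 6*(-1 - 2*6)**3 + 7*(-1 - 2*6)**4 - (-1 - 2*6)**5/2)*(1/473) = (-72 - 84*(-1 - 12) + 6*(-1 - 12)**2 + 6*(-1 - 12)**3 + 7*(-1 - 12)**4 - (-1 - 12)**5/2)*(1/473) = (-72 - 84*(-13) + 6*(-13)**2 + 6*(-13)**3 + 7*(-13)**4 - 1/2*(-13)**5)*(1/473) = (-72 + 1092 + 6*169 + 6*(-2197) + 7*28561 - 1/2*(-371293))*(1/473) = (-72 + 1092 + 1014 - 13182 + 199927 + 371293/2)*(1/473) = (748851/2)*(1/473) = 748851/946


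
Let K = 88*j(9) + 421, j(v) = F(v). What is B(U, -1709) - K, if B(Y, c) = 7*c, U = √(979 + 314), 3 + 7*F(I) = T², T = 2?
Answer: -86776/7 ≈ -12397.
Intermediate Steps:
F(I) = ⅐ (F(I) = -3/7 + (⅐)*2² = -3/7 + (⅐)*4 = -3/7 + 4/7 = ⅐)
j(v) = ⅐
U = √1293 ≈ 35.958
K = 3035/7 (K = 88*(⅐) + 421 = 88/7 + 421 = 3035/7 ≈ 433.57)
B(U, -1709) - K = 7*(-1709) - 1*3035/7 = -11963 - 3035/7 = -86776/7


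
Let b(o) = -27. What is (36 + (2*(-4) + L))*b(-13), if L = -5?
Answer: -621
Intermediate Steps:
(36 + (2*(-4) + L))*b(-13) = (36 + (2*(-4) - 5))*(-27) = (36 + (-8 - 5))*(-27) = (36 - 13)*(-27) = 23*(-27) = -621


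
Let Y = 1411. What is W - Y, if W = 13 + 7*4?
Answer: -1370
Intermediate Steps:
W = 41 (W = 13 + 28 = 41)
W - Y = 41 - 1*1411 = 41 - 1411 = -1370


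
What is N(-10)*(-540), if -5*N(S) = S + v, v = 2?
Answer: -864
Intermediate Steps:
N(S) = -2/5 - S/5 (N(S) = -(S + 2)/5 = -(2 + S)/5 = -2/5 - S/5)
N(-10)*(-540) = (-2/5 - 1/5*(-10))*(-540) = (-2/5 + 2)*(-540) = (8/5)*(-540) = -864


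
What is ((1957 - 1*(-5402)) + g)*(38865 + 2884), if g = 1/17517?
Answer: 5381763559396/17517 ≈ 3.0723e+8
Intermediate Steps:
g = 1/17517 ≈ 5.7087e-5
((1957 - 1*(-5402)) + g)*(38865 + 2884) = ((1957 - 1*(-5402)) + 1/17517)*(38865 + 2884) = ((1957 + 5402) + 1/17517)*41749 = (7359 + 1/17517)*41749 = (128907604/17517)*41749 = 5381763559396/17517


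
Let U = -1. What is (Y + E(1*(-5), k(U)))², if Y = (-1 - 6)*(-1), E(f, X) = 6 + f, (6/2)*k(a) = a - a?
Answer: 64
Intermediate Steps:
k(a) = 0 (k(a) = (a - a)/3 = (⅓)*0 = 0)
Y = 7 (Y = -7*(-1) = 7)
(Y + E(1*(-5), k(U)))² = (7 + (6 + 1*(-5)))² = (7 + (6 - 5))² = (7 + 1)² = 8² = 64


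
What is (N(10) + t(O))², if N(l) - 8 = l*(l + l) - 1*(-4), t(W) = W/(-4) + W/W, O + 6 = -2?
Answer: 46225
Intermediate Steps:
O = -8 (O = -6 - 2 = -8)
t(W) = 1 - W/4 (t(W) = W*(-¼) + 1 = -W/4 + 1 = 1 - W/4)
N(l) = 12 + 2*l² (N(l) = 8 + (l*(l + l) - 1*(-4)) = 8 + (l*(2*l) + 4) = 8 + (2*l² + 4) = 8 + (4 + 2*l²) = 12 + 2*l²)
(N(10) + t(O))² = ((12 + 2*10²) + (1 - ¼*(-8)))² = ((12 + 2*100) + (1 + 2))² = ((12 + 200) + 3)² = (212 + 3)² = 215² = 46225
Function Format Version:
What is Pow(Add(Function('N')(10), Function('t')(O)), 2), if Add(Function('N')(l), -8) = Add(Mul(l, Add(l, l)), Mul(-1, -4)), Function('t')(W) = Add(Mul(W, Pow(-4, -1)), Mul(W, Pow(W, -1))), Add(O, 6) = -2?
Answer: 46225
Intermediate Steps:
O = -8 (O = Add(-6, -2) = -8)
Function('t')(W) = Add(1, Mul(Rational(-1, 4), W)) (Function('t')(W) = Add(Mul(W, Rational(-1, 4)), 1) = Add(Mul(Rational(-1, 4), W), 1) = Add(1, Mul(Rational(-1, 4), W)))
Function('N')(l) = Add(12, Mul(2, Pow(l, 2))) (Function('N')(l) = Add(8, Add(Mul(l, Add(l, l)), Mul(-1, -4))) = Add(8, Add(Mul(l, Mul(2, l)), 4)) = Add(8, Add(Mul(2, Pow(l, 2)), 4)) = Add(8, Add(4, Mul(2, Pow(l, 2)))) = Add(12, Mul(2, Pow(l, 2))))
Pow(Add(Function('N')(10), Function('t')(O)), 2) = Pow(Add(Add(12, Mul(2, Pow(10, 2))), Add(1, Mul(Rational(-1, 4), -8))), 2) = Pow(Add(Add(12, Mul(2, 100)), Add(1, 2)), 2) = Pow(Add(Add(12, 200), 3), 2) = Pow(Add(212, 3), 2) = Pow(215, 2) = 46225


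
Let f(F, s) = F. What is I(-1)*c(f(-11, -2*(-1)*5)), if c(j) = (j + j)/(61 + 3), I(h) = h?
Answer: 11/32 ≈ 0.34375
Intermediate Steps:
c(j) = j/32 (c(j) = (2*j)/64 = (2*j)*(1/64) = j/32)
I(-1)*c(f(-11, -2*(-1)*5)) = -(-11)/32 = -1*(-11/32) = 11/32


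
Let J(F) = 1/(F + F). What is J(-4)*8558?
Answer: -4279/4 ≈ -1069.8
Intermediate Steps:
J(F) = 1/(2*F)
J(-4)*8558 = ((1/2)/(-4))*8558 = ((1/2)*(-1/4))*8558 = -1/8*8558 = -4279/4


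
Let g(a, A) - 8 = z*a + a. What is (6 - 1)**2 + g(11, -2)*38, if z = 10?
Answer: 4927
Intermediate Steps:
g(a, A) = 8 + 11*a (g(a, A) = 8 + (10*a + a) = 8 + 11*a)
(6 - 1)**2 + g(11, -2)*38 = (6 - 1)**2 + (8 + 11*11)*38 = 5**2 + (8 + 121)*38 = 25 + 129*38 = 25 + 4902 = 4927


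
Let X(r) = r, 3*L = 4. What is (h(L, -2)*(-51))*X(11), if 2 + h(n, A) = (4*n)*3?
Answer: -7854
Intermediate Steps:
L = 4/3 (L = (⅓)*4 = 4/3 ≈ 1.3333)
h(n, A) = -2 + 12*n (h(n, A) = -2 + (4*n)*3 = -2 + 12*n)
(h(L, -2)*(-51))*X(11) = ((-2 + 12*(4/3))*(-51))*11 = ((-2 + 16)*(-51))*11 = (14*(-51))*11 = -714*11 = -7854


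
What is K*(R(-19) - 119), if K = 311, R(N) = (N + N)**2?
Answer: 412075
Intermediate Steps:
R(N) = 4*N**2 (R(N) = (2*N)**2 = 4*N**2)
K*(R(-19) - 119) = 311*(4*(-19)**2 - 119) = 311*(4*361 - 119) = 311*(1444 - 119) = 311*1325 = 412075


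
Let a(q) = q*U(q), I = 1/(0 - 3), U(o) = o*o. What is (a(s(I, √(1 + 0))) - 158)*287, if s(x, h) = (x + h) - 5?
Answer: -1854881/27 ≈ -68699.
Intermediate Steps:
U(o) = o²
I = -⅓ (I = 1/(-3) = -⅓ ≈ -0.33333)
s(x, h) = -5 + h + x (s(x, h) = (h + x) - 5 = -5 + h + x)
a(q) = q³ (a(q) = q*q² = q³)
(a(s(I, √(1 + 0))) - 158)*287 = ((-5 + √(1 + 0) - ⅓)³ - 158)*287 = ((-5 + √1 - ⅓)³ - 158)*287 = ((-5 + 1 - ⅓)³ - 158)*287 = ((-13/3)³ - 158)*287 = (-2197/27 - 158)*287 = -6463/27*287 = -1854881/27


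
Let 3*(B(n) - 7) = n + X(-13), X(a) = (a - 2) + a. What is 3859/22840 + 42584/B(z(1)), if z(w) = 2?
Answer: -583567277/22840 ≈ -25550.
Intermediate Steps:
X(a) = -2 + 2*a (X(a) = (-2 + a) + a = -2 + 2*a)
B(n) = -7/3 + n/3 (B(n) = 7 + (n + (-2 + 2*(-13)))/3 = 7 + (n + (-2 - 26))/3 = 7 + (n - 28)/3 = 7 + (-28 + n)/3 = 7 + (-28/3 + n/3) = -7/3 + n/3)
3859/22840 + 42584/B(z(1)) = 3859/22840 + 42584/(-7/3 + (1/3)*2) = 3859*(1/22840) + 42584/(-7/3 + 2/3) = 3859/22840 + 42584/(-5/3) = 3859/22840 + 42584*(-3/5) = 3859/22840 - 127752/5 = -583567277/22840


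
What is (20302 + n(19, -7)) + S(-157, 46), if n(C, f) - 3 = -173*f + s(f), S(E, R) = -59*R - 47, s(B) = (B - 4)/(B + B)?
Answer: 262581/14 ≈ 18756.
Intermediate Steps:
s(B) = (-4 + B)/(2*B) (s(B) = (-4 + B)/((2*B)) = (-4 + B)*(1/(2*B)) = (-4 + B)/(2*B))
S(E, R) = -47 - 59*R
n(C, f) = 3 - 173*f + (-4 + f)/(2*f) (n(C, f) = 3 + (-173*f + (-4 + f)/(2*f)) = 3 - 173*f + (-4 + f)/(2*f))
(20302 + n(19, -7)) + S(-157, 46) = (20302 + (7/2 - 173*(-7) - 2/(-7))) + (-47 - 59*46) = (20302 + (7/2 + 1211 - 2*(-⅐))) + (-47 - 2714) = (20302 + (7/2 + 1211 + 2/7)) - 2761 = (20302 + 17007/14) - 2761 = 301235/14 - 2761 = 262581/14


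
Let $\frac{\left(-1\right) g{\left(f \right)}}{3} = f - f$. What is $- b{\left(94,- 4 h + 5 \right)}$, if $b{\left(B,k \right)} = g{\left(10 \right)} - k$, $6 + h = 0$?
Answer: $29$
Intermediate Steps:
$h = -6$ ($h = -6 + 0 = -6$)
$g{\left(f \right)} = 0$ ($g{\left(f \right)} = - 3 \left(f - f\right) = \left(-3\right) 0 = 0$)
$b{\left(B,k \right)} = - k$ ($b{\left(B,k \right)} = 0 - k = - k$)
$- b{\left(94,- 4 h + 5 \right)} = - \left(-1\right) \left(\left(-4\right) \left(-6\right) + 5\right) = - \left(-1\right) \left(24 + 5\right) = - \left(-1\right) 29 = \left(-1\right) \left(-29\right) = 29$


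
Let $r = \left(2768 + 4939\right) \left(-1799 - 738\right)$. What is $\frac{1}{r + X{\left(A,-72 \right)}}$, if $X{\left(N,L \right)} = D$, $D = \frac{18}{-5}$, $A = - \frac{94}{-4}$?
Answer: $- \frac{5}{97763313} \approx -5.1144 \cdot 10^{-8}$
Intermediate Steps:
$A = \frac{47}{2}$ ($A = \left(-94\right) \left(- \frac{1}{4}\right) = \frac{47}{2} \approx 23.5$)
$D = - \frac{18}{5}$ ($D = 18 \left(- \frac{1}{5}\right) = - \frac{18}{5} \approx -3.6$)
$X{\left(N,L \right)} = - \frac{18}{5}$
$r = -19552659$ ($r = 7707 \left(-2537\right) = -19552659$)
$\frac{1}{r + X{\left(A,-72 \right)}} = \frac{1}{-19552659 - \frac{18}{5}} = \frac{1}{- \frac{97763313}{5}} = - \frac{5}{97763313}$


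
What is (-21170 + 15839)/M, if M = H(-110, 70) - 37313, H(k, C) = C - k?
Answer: 5331/37133 ≈ 0.14356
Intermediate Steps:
M = -37133 (M = (70 - 1*(-110)) - 37313 = (70 + 110) - 37313 = 180 - 37313 = -37133)
(-21170 + 15839)/M = (-21170 + 15839)/(-37133) = -5331*(-1/37133) = 5331/37133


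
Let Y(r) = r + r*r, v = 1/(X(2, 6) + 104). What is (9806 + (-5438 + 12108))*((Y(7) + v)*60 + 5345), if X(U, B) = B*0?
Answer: 1864630110/13 ≈ 1.4343e+8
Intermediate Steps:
X(U, B) = 0
v = 1/104 (v = 1/(0 + 104) = 1/104 ≈ 0.0096154)
Y(r) = r + r²
(9806 + (-5438 + 12108))*((Y(7) + v)*60 + 5345) = (9806 + (-5438 + 12108))*((7*(1 + 7) + 1/104)*60 + 5345) = (9806 + 6670)*((7*8 + 1/104)*60 + 5345) = 16476*((56 + 1/104)*60 + 5345) = 16476*((5825/104)*60 + 5345) = 16476*(87375/26 + 5345) = 16476*(226345/26) = 1864630110/13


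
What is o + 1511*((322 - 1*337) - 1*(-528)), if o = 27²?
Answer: 775872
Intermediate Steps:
o = 729
o + 1511*((322 - 1*337) - 1*(-528)) = 729 + 1511*((322 - 1*337) - 1*(-528)) = 729 + 1511*((322 - 337) + 528) = 729 + 1511*(-15 + 528) = 729 + 1511*513 = 729 + 775143 = 775872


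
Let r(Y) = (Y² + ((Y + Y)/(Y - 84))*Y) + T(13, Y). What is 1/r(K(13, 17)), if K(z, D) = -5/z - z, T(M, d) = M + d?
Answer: 35659/6243325 ≈ 0.0057115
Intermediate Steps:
K(z, D) = -z - 5/z
r(Y) = 13 + Y + Y² + 2*Y²/(-84 + Y) (r(Y) = (Y² + ((Y + Y)/(Y - 84))*Y) + (13 + Y) = (Y² + ((2*Y)/(-84 + Y))*Y) + (13 + Y) = (Y² + (2*Y/(-84 + Y))*Y) + (13 + Y) = (Y² + 2*Y²/(-84 + Y)) + (13 + Y) = 13 + Y + Y² + 2*Y²/(-84 + Y))
1/r(K(13, 17)) = 1/((-1092 + (-1*13 - 5/13)³ - 81*(-1*13 - 5/13)² - 71*(-1*13 - 5/13))/(-84 + (-1*13 - 5/13))) = 1/((-1092 + (-13 - 5*1/13)³ - 81*(-13 - 5*1/13)² - 71*(-13 - 5*1/13))/(-84 + (-13 - 5*1/13))) = 1/((-1092 + (-13 - 5/13)³ - 81*(-13 - 5/13)² - 71*(-13 - 5/13))/(-84 + (-13 - 5/13))) = 1/((-1092 + (-174/13)³ - 81*(-174/13)² - 71*(-174/13))/(-84 - 174/13)) = 1/((-1092 - 5268024/2197 - 81*30276/169 + 12354/13)/(-1266/13)) = 1/(-13*(-1092 - 5268024/2197 - 2452356/169 + 12354/13)/1266) = 1/(-13/1266*(-37459950/2197)) = 1/(6243325/35659) = 35659/6243325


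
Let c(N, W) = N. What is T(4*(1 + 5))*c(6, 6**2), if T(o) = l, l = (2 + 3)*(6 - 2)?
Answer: 120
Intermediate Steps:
l = 20 (l = 5*4 = 20)
T(o) = 20
T(4*(1 + 5))*c(6, 6**2) = 20*6 = 120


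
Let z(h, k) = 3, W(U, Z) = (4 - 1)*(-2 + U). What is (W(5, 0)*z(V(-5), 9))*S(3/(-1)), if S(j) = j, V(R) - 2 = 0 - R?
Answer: -81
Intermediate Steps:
W(U, Z) = -6 + 3*U (W(U, Z) = 3*(-2 + U) = -6 + 3*U)
V(R) = 2 - R (V(R) = 2 + (0 - R) = 2 - R)
(W(5, 0)*z(V(-5), 9))*S(3/(-1)) = ((-6 + 3*5)*3)*(3/(-1)) = ((-6 + 15)*3)*(3*(-1)) = (9*3)*(-3) = 27*(-3) = -81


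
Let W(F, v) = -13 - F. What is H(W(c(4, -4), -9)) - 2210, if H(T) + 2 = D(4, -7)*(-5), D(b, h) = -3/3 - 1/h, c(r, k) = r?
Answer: -15454/7 ≈ -2207.7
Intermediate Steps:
D(b, h) = -1 - 1/h (D(b, h) = -3*1/3 - 1/h = -1 - 1/h)
H(T) = 16/7 (H(T) = -2 + ((-1 - 1*(-7))/(-7))*(-5) = -2 - (-1 + 7)/7*(-5) = -2 - 1/7*6*(-5) = -2 - 6/7*(-5) = -2 + 30/7 = 16/7)
H(W(c(4, -4), -9)) - 2210 = 16/7 - 2210 = -15454/7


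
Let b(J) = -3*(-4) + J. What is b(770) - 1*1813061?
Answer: -1812279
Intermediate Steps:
b(J) = 12 + J
b(770) - 1*1813061 = (12 + 770) - 1*1813061 = 782 - 1813061 = -1812279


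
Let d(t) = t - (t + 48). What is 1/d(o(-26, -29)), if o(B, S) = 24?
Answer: -1/48 ≈ -0.020833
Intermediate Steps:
d(t) = -48 (d(t) = t - (48 + t) = t + (-48 - t) = -48)
1/d(o(-26, -29)) = 1/(-48) = -1/48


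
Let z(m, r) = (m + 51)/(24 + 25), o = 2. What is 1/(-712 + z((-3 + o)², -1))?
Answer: -49/34836 ≈ -0.0014066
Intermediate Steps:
z(m, r) = 51/49 + m/49 (z(m, r) = (51 + m)/49 = (51 + m)*(1/49) = 51/49 + m/49)
1/(-712 + z((-3 + o)², -1)) = 1/(-712 + (51/49 + (-3 + 2)²/49)) = 1/(-712 + (51/49 + (1/49)*(-1)²)) = 1/(-712 + (51/49 + (1/49)*1)) = 1/(-712 + (51/49 + 1/49)) = 1/(-712 + 52/49) = 1/(-34836/49) = -49/34836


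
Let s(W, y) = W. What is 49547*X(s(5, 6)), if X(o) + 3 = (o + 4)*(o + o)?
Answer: 4310589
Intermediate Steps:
X(o) = -3 + 2*o*(4 + o) (X(o) = -3 + (o + 4)*(o + o) = -3 + (4 + o)*(2*o) = -3 + 2*o*(4 + o))
49547*X(s(5, 6)) = 49547*(-3 + 2*5² + 8*5) = 49547*(-3 + 2*25 + 40) = 49547*(-3 + 50 + 40) = 49547*87 = 4310589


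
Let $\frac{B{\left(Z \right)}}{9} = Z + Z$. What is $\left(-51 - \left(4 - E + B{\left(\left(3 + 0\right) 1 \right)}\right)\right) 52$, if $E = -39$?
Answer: $-7696$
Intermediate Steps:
$B{\left(Z \right)} = 18 Z$ ($B{\left(Z \right)} = 9 \left(Z + Z\right) = 9 \cdot 2 Z = 18 Z$)
$\left(-51 - \left(4 - E + B{\left(\left(3 + 0\right) 1 \right)}\right)\right) 52 = \left(-51 - \left(43 + 18 \left(3 + 0\right) 1\right)\right) 52 = \left(-51 - \left(43 + 18 \cdot 3 \cdot 1\right)\right) 52 = \left(-51 - \left(43 + 54\right)\right) 52 = \left(-51 - 97\right) 52 = \left(-148\right) 52 = -7696$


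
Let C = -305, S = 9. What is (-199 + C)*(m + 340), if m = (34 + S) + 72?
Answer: -229320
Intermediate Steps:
m = 115 (m = (34 + 9) + 72 = 43 + 72 = 115)
(-199 + C)*(m + 340) = (-199 - 305)*(115 + 340) = -504*455 = -229320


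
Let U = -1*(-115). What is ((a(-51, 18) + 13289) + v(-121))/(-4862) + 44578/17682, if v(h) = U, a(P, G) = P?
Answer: -9684755/42984942 ≈ -0.22531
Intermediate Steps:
U = 115
v(h) = 115
((a(-51, 18) + 13289) + v(-121))/(-4862) + 44578/17682 = ((-51 + 13289) + 115)/(-4862) + 44578/17682 = (13238 + 115)*(-1/4862) + 44578*(1/17682) = 13353*(-1/4862) + 22289/8841 = -13353/4862 + 22289/8841 = -9684755/42984942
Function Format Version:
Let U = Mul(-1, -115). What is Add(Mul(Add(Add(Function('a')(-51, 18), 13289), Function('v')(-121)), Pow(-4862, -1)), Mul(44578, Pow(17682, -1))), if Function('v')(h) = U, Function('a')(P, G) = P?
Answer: Rational(-9684755, 42984942) ≈ -0.22531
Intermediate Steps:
U = 115
Function('v')(h) = 115
Add(Mul(Add(Add(Function('a')(-51, 18), 13289), Function('v')(-121)), Pow(-4862, -1)), Mul(44578, Pow(17682, -1))) = Add(Mul(Add(Add(-51, 13289), 115), Pow(-4862, -1)), Mul(44578, Pow(17682, -1))) = Add(Mul(Add(13238, 115), Rational(-1, 4862)), Mul(44578, Rational(1, 17682))) = Add(Mul(13353, Rational(-1, 4862)), Rational(22289, 8841)) = Add(Rational(-13353, 4862), Rational(22289, 8841)) = Rational(-9684755, 42984942)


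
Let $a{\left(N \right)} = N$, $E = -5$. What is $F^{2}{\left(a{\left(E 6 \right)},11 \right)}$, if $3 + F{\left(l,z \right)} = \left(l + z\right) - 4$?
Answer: $676$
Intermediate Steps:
$F{\left(l,z \right)} = -7 + l + z$ ($F{\left(l,z \right)} = -3 - \left(4 - l - z\right) = -3 + \left(-4 + l + z\right) = -7 + l + z$)
$F^{2}{\left(a{\left(E 6 \right)},11 \right)} = \left(-7 - 30 + 11\right)^{2} = \left(-26\right)^{2} = 676$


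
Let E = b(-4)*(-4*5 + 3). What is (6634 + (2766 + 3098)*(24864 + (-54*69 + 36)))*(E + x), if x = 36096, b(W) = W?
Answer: 4490518959080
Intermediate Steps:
E = 68 (E = -4*(-4*5 + 3) = -4*(-20 + 3) = -4*(-17) = 68)
(6634 + (2766 + 3098)*(24864 + (-54*69 + 36)))*(E + x) = (6634 + (2766 + 3098)*(24864 + (-54*69 + 36)))*(68 + 36096) = (6634 + 5864*(24864 + (-3726 + 36)))*36164 = (6634 + 5864*(24864 - 3690))*36164 = (6634 + 5864*21174)*36164 = (6634 + 124164336)*36164 = 124170970*36164 = 4490518959080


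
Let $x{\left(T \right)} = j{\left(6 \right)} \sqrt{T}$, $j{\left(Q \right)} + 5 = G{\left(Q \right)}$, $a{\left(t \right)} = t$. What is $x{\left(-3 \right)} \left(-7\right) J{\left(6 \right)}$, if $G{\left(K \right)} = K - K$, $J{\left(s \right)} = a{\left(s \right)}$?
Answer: $210 i \sqrt{3} \approx 363.73 i$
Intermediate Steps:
$J{\left(s \right)} = s$
$G{\left(K \right)} = 0$
$j{\left(Q \right)} = -5$ ($j{\left(Q \right)} = -5 + 0 = -5$)
$x{\left(T \right)} = - 5 \sqrt{T}$
$x{\left(-3 \right)} \left(-7\right) J{\left(6 \right)} = - 5 \sqrt{-3} \left(-7\right) 6 = - 5 i \sqrt{3} \left(-7\right) 6 = 35 i \sqrt{3} \cdot 6 = 210 i \sqrt{3}$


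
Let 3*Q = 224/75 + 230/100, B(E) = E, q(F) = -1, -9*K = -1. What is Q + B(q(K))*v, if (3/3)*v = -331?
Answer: 149743/450 ≈ 332.76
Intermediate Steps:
K = 1/9 (K = -1/9*(-1) = 1/9 ≈ 0.11111)
v = -331
Q = 793/450 (Q = (224/75 + 230/100)/3 = (224*(1/75) + 230*(1/100))/3 = (224/75 + 23/10)/3 = (1/3)*(793/150) = 793/450 ≈ 1.7622)
Q + B(q(K))*v = 793/450 - 1*(-331) = 793/450 + 331 = 149743/450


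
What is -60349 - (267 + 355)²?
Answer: -447233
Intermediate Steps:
-60349 - (267 + 355)² = -60349 - 1*622² = -60349 - 1*386884 = -60349 - 386884 = -447233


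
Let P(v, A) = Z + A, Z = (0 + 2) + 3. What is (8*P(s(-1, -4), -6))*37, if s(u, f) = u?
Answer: -296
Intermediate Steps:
Z = 5 (Z = 2 + 3 = 5)
P(v, A) = 5 + A
(8*P(s(-1, -4), -6))*37 = (8*(5 - 6))*37 = (8*(-1))*37 = -8*37 = -296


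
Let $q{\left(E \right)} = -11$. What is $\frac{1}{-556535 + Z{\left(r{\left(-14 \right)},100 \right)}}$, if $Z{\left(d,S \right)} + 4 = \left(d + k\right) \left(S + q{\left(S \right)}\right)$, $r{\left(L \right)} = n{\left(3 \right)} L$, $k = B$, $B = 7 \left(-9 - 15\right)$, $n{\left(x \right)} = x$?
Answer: $- \frac{1}{575229} \approx -1.7384 \cdot 10^{-6}$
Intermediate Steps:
$B = -168$ ($B = 7 \left(-24\right) = -168$)
$k = -168$
$r{\left(L \right)} = 3 L$
$Z{\left(d,S \right)} = -4 + \left(-168 + d\right) \left(-11 + S\right)$ ($Z{\left(d,S \right)} = -4 + \left(d - 168\right) \left(S - 11\right) = -4 + \left(-168 + d\right) \left(-11 + S\right)$)
$\frac{1}{-556535 + Z{\left(r{\left(-14 \right)},100 \right)}} = \frac{1}{-556535 + \left(1844 - 16800 - 11 \cdot 3 \left(-14\right) + 100 \cdot 3 \left(-14\right)\right)} = \frac{1}{-556535 + \left(1844 - 16800 - -462 + 100 \left(-42\right)\right)} = \frac{1}{-556535 + \left(1844 - 16800 + 462 - 4200\right)} = \frac{1}{-556535 - 18694} = \frac{1}{-575229} = - \frac{1}{575229}$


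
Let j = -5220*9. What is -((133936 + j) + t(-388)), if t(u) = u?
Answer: -86568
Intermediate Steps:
j = -46980
-((133936 + j) + t(-388)) = -((133936 - 46980) - 388) = -(86956 - 388) = -1*86568 = -86568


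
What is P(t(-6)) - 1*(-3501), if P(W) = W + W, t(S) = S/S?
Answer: 3503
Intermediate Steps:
t(S) = 1
P(W) = 2*W
P(t(-6)) - 1*(-3501) = 2*1 - 1*(-3501) = 2 + 3501 = 3503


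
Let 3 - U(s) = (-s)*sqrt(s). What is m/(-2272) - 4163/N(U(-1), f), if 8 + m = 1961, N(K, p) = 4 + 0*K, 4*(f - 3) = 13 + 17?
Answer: -2366537/2272 ≈ -1041.6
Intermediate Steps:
U(s) = 3 + s**(3/2) (U(s) = 3 - (-s)*sqrt(s) = 3 - (-1)*s**(3/2) = 3 + s**(3/2))
f = 21/2 (f = 3 + (13 + 17)/4 = 3 + (1/4)*30 = 3 + 15/2 = 21/2 ≈ 10.500)
N(K, p) = 4 (N(K, p) = 4 + 0 = 4)
m = 1953 (m = -8 + 1961 = 1953)
m/(-2272) - 4163/N(U(-1), f) = 1953/(-2272) - 4163/4 = 1953*(-1/2272) - 4163*1/4 = -1953/2272 - 4163/4 = -2366537/2272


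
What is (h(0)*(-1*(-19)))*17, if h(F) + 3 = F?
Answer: -969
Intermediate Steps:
h(F) = -3 + F
(h(0)*(-1*(-19)))*17 = ((-3 + 0)*(-1*(-19)))*17 = -3*19*17 = -57*17 = -969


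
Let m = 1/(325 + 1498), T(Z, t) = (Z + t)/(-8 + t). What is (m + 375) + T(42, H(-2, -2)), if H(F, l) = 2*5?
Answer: 731024/1823 ≈ 401.00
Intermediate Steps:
H(F, l) = 10
T(Z, t) = (Z + t)/(-8 + t)
m = 1/1823 ≈ 0.00054855
(m + 375) + T(42, H(-2, -2)) = (1/1823 + 375) + (42 + 10)/(-8 + 10) = 683626/1823 + 52/2 = 683626/1823 + (½)*52 = 683626/1823 + 26 = 731024/1823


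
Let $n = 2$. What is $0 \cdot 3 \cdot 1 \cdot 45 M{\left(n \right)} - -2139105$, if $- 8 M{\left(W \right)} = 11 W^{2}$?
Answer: $2139105$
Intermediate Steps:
$M{\left(W \right)} = - \frac{11 W^{2}}{8}$
$0 \cdot 3 \cdot 1 \cdot 45 M{\left(n \right)} - -2139105 = 0 \cdot 3 \cdot 1 \cdot 45 \left(- \frac{11 \cdot 2^{2}}{8}\right) - -2139105 = 0 \cdot 1 \cdot 45 \left(\left(- \frac{11}{8}\right) 4\right) + 2139105 = 0 \cdot 45 \left(- \frac{11}{2}\right) + 2139105 = 0 \left(- \frac{11}{2}\right) + 2139105 = 0 + 2139105 = 2139105$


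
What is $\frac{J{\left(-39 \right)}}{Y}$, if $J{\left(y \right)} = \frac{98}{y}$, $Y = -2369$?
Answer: $\frac{98}{92391} \approx 0.0010607$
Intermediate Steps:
$\frac{J{\left(-39 \right)}}{Y} = \frac{98 \frac{1}{-39}}{-2369} = 98 \left(- \frac{1}{39}\right) \left(- \frac{1}{2369}\right) = \left(- \frac{98}{39}\right) \left(- \frac{1}{2369}\right) = \frac{98}{92391}$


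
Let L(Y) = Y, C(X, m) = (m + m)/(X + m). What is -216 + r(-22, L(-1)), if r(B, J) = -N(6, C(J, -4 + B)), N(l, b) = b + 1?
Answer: -5911/27 ≈ -218.93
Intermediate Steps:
C(X, m) = 2*m/(X + m) (C(X, m) = (2*m)/(X + m) = 2*m/(X + m))
N(l, b) = 1 + b
r(B, J) = -1 - 2*(-4 + B)/(-4 + B + J) (r(B, J) = -(1 + 2*(-4 + B)/(J + (-4 + B))) = -(1 + 2*(-4 + B)/(-4 + B + J)) = -1 - 2*(-4 + B)/(-4 + B + J))
-216 + r(-22, L(-1)) = -216 + (12 - 1*(-1) - 3*(-22))/(-4 - 22 - 1) = -216 + (12 + 1 + 66)/(-27) = -216 - 1/27*79 = -216 - 79/27 = -5911/27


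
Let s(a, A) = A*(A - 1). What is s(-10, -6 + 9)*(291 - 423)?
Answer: -792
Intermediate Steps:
s(a, A) = A*(-1 + A)
s(-10, -6 + 9)*(291 - 423) = ((-6 + 9)*(-1 + (-6 + 9)))*(291 - 423) = (3*(-1 + 3))*(-132) = (3*2)*(-132) = 6*(-132) = -792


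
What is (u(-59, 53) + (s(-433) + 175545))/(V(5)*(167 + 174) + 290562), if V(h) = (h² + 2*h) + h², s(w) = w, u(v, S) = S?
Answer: 175165/311022 ≈ 0.56319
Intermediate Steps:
V(h) = 2*h + 2*h²
(u(-59, 53) + (s(-433) + 175545))/(V(5)*(167 + 174) + 290562) = (53 + (-433 + 175545))/((2*5*(1 + 5))*(167 + 174) + 290562) = (53 + 175112)/((2*5*6)*341 + 290562) = 175165/(60*341 + 290562) = 175165/(20460 + 290562) = 175165/311022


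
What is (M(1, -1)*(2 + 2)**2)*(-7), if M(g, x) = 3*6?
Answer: -2016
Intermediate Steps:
M(g, x) = 18
(M(1, -1)*(2 + 2)**2)*(-7) = (18*(2 + 2)**2)*(-7) = (18*4**2)*(-7) = (18*16)*(-7) = 288*(-7) = -2016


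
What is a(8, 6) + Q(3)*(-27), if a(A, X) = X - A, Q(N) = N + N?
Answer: -164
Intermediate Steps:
Q(N) = 2*N
a(8, 6) + Q(3)*(-27) = (6 - 1*8) + (2*3)*(-27) = (6 - 8) + 6*(-27) = -2 - 162 = -164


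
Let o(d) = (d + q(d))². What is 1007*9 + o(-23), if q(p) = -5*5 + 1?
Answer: 11272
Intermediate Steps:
q(p) = -24 (q(p) = -25 + 1 = -24)
o(d) = (-24 + d)² (o(d) = (d - 24)² = (-24 + d)²)
1007*9 + o(-23) = 1007*9 + (-24 - 23)² = 9063 + (-47)² = 9063 + 2209 = 11272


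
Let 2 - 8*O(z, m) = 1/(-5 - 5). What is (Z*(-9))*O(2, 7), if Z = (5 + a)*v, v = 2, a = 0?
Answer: -189/8 ≈ -23.625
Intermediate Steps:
O(z, m) = 21/80 (O(z, m) = ¼ - 1/(8*(-5 - 5)) = ¼ - ⅛/(-10) = ¼ - ⅛*(-⅒) = ¼ + 1/80 = 21/80)
Z = 10 (Z = (5 + 0)*2 = 5*2 = 10)
(Z*(-9))*O(2, 7) = (10*(-9))*(21/80) = -90*21/80 = -189/8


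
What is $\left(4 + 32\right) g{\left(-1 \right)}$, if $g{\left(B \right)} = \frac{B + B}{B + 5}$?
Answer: $-18$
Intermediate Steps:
$g{\left(B \right)} = \frac{2 B}{5 + B}$
$\left(4 + 32\right) g{\left(-1 \right)} = \left(4 + 32\right) 2 \left(-1\right) \frac{1}{5 - 1} = 36 \cdot 2 \left(-1\right) \frac{1}{4} = 36 \left(- \frac{1}{2}\right) = -18$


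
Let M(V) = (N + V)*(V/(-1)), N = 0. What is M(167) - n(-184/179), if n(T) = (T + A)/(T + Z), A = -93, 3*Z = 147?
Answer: -239466012/8587 ≈ -27887.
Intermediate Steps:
Z = 49 (Z = (⅓)*147 = 49)
n(T) = (-93 + T)/(49 + T) (n(T) = (T - 93)/(T + 49) = (-93 + T)/(49 + T))
M(V) = -V² (M(V) = (0 + V)*(V/(-1)) = V*(V*(-1)) = V*(-V) = -V²)
M(167) - n(-184/179) = -1*167² - (-93 - 184/179)/(49 - 184/179) = -1*27889 - (-93 - 184*1/179)/(49 - 184*1/179) = -27889 - (-93 - 184/179)/(49 - 184/179) = -27889 - (-16831)/(8587/179*179) = -27889 - 179*(-16831)/(8587*179) = -27889 - 1*(-16831/8587) = -27889 + 16831/8587 = -239466012/8587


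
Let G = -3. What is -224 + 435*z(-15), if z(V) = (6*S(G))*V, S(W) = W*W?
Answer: -352574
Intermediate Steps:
S(W) = W**2
z(V) = 54*V (z(V) = (6*(-3)**2)*V = (6*9)*V = 54*V)
-224 + 435*z(-15) = -224 + 435*(54*(-15)) = -224 + 435*(-810) = -224 - 352350 = -352574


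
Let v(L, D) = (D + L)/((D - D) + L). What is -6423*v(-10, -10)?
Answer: -12846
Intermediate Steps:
v(L, D) = (D + L)/L (v(L, D) = (D + L)/(0 + L) = (D + L)/L)
-6423*v(-10, -10) = -6423*(-10 - 10)/(-10) = -(-6423)*(-20)/10 = -6423*2 = -12846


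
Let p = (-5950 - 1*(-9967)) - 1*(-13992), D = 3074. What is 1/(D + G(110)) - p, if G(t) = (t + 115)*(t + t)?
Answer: -946805165/52574 ≈ -18009.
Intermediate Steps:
p = 18009 (p = (-5950 + 9967) + 13992 = 4017 + 13992 = 18009)
G(t) = 2*t*(115 + t) (G(t) = (115 + t)*(2*t) = 2*t*(115 + t))
1/(D + G(110)) - p = 1/(3074 + 2*110*(115 + 110)) - 1*18009 = 1/(3074 + 2*110*225) - 18009 = 1/(3074 + 49500) - 18009 = 1/52574 - 18009 = -946805165/52574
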